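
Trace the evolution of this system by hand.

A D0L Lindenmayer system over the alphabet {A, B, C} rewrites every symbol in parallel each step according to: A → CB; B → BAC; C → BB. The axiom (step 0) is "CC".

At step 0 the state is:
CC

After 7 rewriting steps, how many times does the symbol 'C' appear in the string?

324

0) CC
1) BBBB
2) BACBACBACBAC
3) BACCBBBBACCBBBBACCBBBBACCBBB
4) BACCBBBBBBACBACBACBACCBBBBBBACBACBACBACCBBBBBBACBACBACBACCBBBBBBACBACBAC
5) BACCBBBBBBACBACBACBACBACBACCBBBBACCBBBBACCBBBBACCBBBBBBACB…ACCBBBBACCBBBBACCBBBBBBACBACBACBACBACBACCBBBBACCBBBBACCBBB  (len 180)
6) BACCBBBBBBACBACBACBACBACBACCBBBBACCBBBBACCBBBBACCBBBBACCBB…CBBBBACCBBBBBBACBACBACBACCBBBBBBACBACBACBACCBBBBBBACBACBAC  (len 452)
7) BACCBBBBBBACBACBACBACBACBACCBBBBACCBBBBACCBBBBACCBBBBACCBB…ACCBBBBACCBBBBACCBBBBBBACBACBACBACBACBACCBBBBACCBBBBACCBBB  (len 1136)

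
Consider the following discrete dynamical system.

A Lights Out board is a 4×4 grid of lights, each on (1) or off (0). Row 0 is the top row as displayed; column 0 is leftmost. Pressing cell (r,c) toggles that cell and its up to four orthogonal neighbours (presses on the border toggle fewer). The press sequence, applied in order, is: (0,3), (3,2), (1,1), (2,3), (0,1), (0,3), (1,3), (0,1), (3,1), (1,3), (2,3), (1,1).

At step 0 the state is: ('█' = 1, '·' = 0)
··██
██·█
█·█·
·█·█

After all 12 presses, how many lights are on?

9

t=0: ··██
██·█
█·█·
·█·█
t=1: ····
██··
█·█·
·█·█
t=2: ····
██··
█···
··█·
t=3: ·█··
··█·
██··
··█·
t=4: ·█··
··██
████
··██
t=5: █·█·
·███
████
··██
t=6: █··█
·██·
████
··██
t=7: █···
·█·█
███·
··██
t=8: ·██·
···█
███·
··██
t=9: ·██·
···█
█·█·
██·█
t=10: ·███
··█·
█·██
██·█
t=11: ·███
··██
█···
██··
t=12: ··██
██·█
██··
██··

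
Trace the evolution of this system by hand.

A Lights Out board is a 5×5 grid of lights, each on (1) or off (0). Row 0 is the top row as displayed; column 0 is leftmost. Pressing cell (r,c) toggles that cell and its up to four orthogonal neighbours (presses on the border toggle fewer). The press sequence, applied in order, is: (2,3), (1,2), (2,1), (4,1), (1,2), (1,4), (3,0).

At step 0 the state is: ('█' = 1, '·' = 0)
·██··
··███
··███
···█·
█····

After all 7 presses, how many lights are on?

14

0) ·██··
··███
··███
···█·
█····
1) ·██··
··█·█
·····
·····
█····
2) ·█···
·█·██
··█··
·····
█····
3) ·█···
···██
██···
·█···
█····
4) ·█···
···██
██···
·····
·██··
5) ·██··
·██·█
███··
·····
·██··
6) ·██·█
·███·
███·█
·····
·██··
7) ·██·█
·███·
·██·█
██···
███··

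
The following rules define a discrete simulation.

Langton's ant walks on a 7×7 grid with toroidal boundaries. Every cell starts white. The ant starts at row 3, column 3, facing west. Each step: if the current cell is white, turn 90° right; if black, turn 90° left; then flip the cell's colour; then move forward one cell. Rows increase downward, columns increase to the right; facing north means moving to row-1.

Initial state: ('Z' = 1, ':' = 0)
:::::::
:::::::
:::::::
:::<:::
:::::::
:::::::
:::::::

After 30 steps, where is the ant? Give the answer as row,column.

4,4

[0] :::::::
:::::::
:::::::
:::<:::
:::::::
:::::::
:::::::
[1] :::::::
:::::::
:::^:::
:::Z:::
:::::::
:::::::
:::::::
[2] :::::::
:::::::
:::Z>::
:::Z:::
:::::::
:::::::
:::::::
[3] :::::::
:::::::
:::ZZ::
:::Zv::
:::::::
:::::::
:::::::
[4] :::::::
:::::::
:::ZZ::
:::<Z::
:::::::
:::::::
:::::::
[5] :::::::
:::::::
:::ZZ::
::::Z::
:::v:::
:::::::
:::::::
[6] :::::::
:::::::
:::ZZ::
::::Z::
::<Z:::
:::::::
:::::::
[7] :::::::
:::::::
:::ZZ::
::^:Z::
::ZZ:::
:::::::
:::::::
[8] :::::::
:::::::
:::ZZ::
::Z>Z::
::ZZ:::
:::::::
:::::::
[9] :::::::
:::::::
:::ZZ::
::ZZZ::
::Zv:::
:::::::
:::::::
[10] :::::::
:::::::
:::ZZ::
::ZZZ::
::Z:>::
:::::::
:::::::
[11] :::::::
:::::::
:::ZZ::
::ZZZ::
::Z:Z::
::::v::
:::::::
[12] :::::::
:::::::
:::ZZ::
::ZZZ::
::Z:Z::
:::<Z::
:::::::
[13] :::::::
:::::::
:::ZZ::
::ZZZ::
::Z^Z::
:::ZZ::
:::::::
[14] :::::::
:::::::
:::ZZ::
::ZZZ::
::ZZ>::
:::ZZ::
:::::::
[15] :::::::
:::::::
:::ZZ::
::ZZ^::
::ZZ:::
:::ZZ::
:::::::
[16] :::::::
:::::::
:::ZZ::
::Z<:::
::ZZ:::
:::ZZ::
:::::::
[17] :::::::
:::::::
:::ZZ::
::Z::::
::Zv:::
:::ZZ::
:::::::
[18] :::::::
:::::::
:::ZZ::
::Z::::
::Z:>::
:::ZZ::
:::::::
[19] :::::::
:::::::
:::ZZ::
::Z::::
::Z:Z::
:::Zv::
:::::::
[20] :::::::
:::::::
:::ZZ::
::Z::::
::Z:Z::
:::Z:>:
:::::::
[21] :::::::
:::::::
:::ZZ::
::Z::::
::Z:Z::
:::Z:Z:
:::::v:
[22] :::::::
:::::::
:::ZZ::
::Z::::
::Z:Z::
:::Z:Z:
::::<Z:
[23] :::::::
:::::::
:::ZZ::
::Z::::
::Z:Z::
:::Z^Z:
::::ZZ:
[24] :::::::
:::::::
:::ZZ::
::Z::::
::Z:Z::
:::ZZ>:
::::ZZ:
[25] :::::::
:::::::
:::ZZ::
::Z::::
::Z:Z^:
:::ZZ::
::::ZZ:
[26] :::::::
:::::::
:::ZZ::
::Z::::
::Z:ZZ>
:::ZZ::
::::ZZ:
[27] :::::::
:::::::
:::ZZ::
::Z::::
::Z:ZZZ
:::ZZ:v
::::ZZ:
[28] :::::::
:::::::
:::ZZ::
::Z::::
::Z:ZZZ
:::ZZ<Z
::::ZZ:
[29] :::::::
:::::::
:::ZZ::
::Z::::
::Z:Z^Z
:::ZZZZ
::::ZZ:
[30] :::::::
:::::::
:::ZZ::
::Z::::
::Z:<:Z
:::ZZZZ
::::ZZ:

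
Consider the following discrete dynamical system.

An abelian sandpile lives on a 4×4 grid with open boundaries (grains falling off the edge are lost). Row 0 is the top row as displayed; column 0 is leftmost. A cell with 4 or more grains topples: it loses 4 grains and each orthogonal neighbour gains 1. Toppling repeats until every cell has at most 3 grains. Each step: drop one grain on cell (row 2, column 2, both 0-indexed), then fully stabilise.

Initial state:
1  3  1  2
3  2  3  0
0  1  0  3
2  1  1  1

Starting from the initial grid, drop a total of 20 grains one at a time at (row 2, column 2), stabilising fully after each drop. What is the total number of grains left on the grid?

k=0  1  3  1  2
3  2  3  0
0  1  0  3
2  1  1  1
k=1  1  3  1  2
3  2  3  0
0  1  1  3
2  1  1  1
k=2  1  3  1  2
3  2  3  0
0  1  2  3
2  1  1  1
k=3  1  3  1  2
3  2  3  0
0  1  3  3
2  1  1  1
k=4  1  3  2  2
3  3  0  2
0  2  2  0
2  1  2  2
k=5  1  3  2  2
3  3  0  2
0  2  3  0
2  1  2  2
k=6  1  3  2  2
3  3  1  2
0  3  0  1
2  1  3  2
k=7  1  3  2  2
3  3  1  2
0  3  1  1
2  1  3  2
k=8  1  3  2  2
3  3  1  2
0  3  2  1
2  1  3  2
k=9  1  3  2  2
3  3  1  2
0  3  3  1
2  1  3  2
k=10  3  0  3  2
0  2  3  2
2  1  2  2
2  3  0  3
k=11  3  0  3  2
0  2  3  2
2  1  3  2
2  3  0  3
k=12  3  1  0  3
0  3  1  3
2  2  1  3
2  3  1  3
k=13  3  1  0  3
0  3  1  3
2  2  2  3
2  3  1  3
k=14  3  1  0  3
0  3  1  3
2  2  3  3
2  3  1  3
k=15  3  1  1  0
0  3  3  1
2  3  1  2
2  3  3  0
k=16  3  1  1  0
0  3  3  1
2  3  2  2
2  3  3  0
k=17  3  1  1  0
0  3  3  1
2  3  3  2
2  3  3  0
k=18  3  2  2  0
1  1  1  2
3  2  3  3
3  1  1  1
k=19  3  2  2  0
1  1  2  3
3  3  1  0
3  1  2  2
k=20  3  2  2  0
1  1  2  3
3  3  2  0
3  1  2  2

30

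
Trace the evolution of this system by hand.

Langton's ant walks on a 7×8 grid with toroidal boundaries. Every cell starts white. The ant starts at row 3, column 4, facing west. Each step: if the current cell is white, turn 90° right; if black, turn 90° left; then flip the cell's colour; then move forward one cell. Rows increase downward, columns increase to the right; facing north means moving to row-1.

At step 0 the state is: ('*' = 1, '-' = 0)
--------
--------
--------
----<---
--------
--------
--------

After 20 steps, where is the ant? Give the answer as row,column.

5,6

k=0  --------
--------
--------
----<---
--------
--------
--------
k=1  --------
--------
----^---
----*---
--------
--------
--------
k=2  --------
--------
----*>--
----*---
--------
--------
--------
k=3  --------
--------
----**--
----*v--
--------
--------
--------
k=4  --------
--------
----**--
----<*--
--------
--------
--------
k=5  --------
--------
----**--
-----*--
----v---
--------
--------
k=6  --------
--------
----**--
-----*--
---<*---
--------
--------
k=7  --------
--------
----**--
---^-*--
---**---
--------
--------
k=8  --------
--------
----**--
---*>*--
---**---
--------
--------
k=9  --------
--------
----**--
---***--
---*v---
--------
--------
k=10  --------
--------
----**--
---***--
---*->--
--------
--------
k=11  --------
--------
----**--
---***--
---*-*--
-----v--
--------
k=12  --------
--------
----**--
---***--
---*-*--
----<*--
--------
k=13  --------
--------
----**--
---***--
---*^*--
----**--
--------
k=14  --------
--------
----**--
---***--
---**>--
----**--
--------
k=15  --------
--------
----**--
---**^--
---**---
----**--
--------
k=16  --------
--------
----**--
---*<---
---**---
----**--
--------
k=17  --------
--------
----**--
---*----
---*v---
----**--
--------
k=18  --------
--------
----**--
---*----
---*->--
----**--
--------
k=19  --------
--------
----**--
---*----
---*-*--
----*v--
--------
k=20  --------
--------
----**--
---*----
---*-*--
----*->-
--------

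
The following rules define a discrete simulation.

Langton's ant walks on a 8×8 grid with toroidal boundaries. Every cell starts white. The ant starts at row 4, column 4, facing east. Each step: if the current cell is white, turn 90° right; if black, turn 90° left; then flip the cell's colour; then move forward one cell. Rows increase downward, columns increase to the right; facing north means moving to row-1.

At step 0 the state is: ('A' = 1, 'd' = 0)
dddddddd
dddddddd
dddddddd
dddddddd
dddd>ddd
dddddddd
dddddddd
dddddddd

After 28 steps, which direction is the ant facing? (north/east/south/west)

east

t=0: dddddddd
dddddddd
dddddddd
dddddddd
dddd>ddd
dddddddd
dddddddd
dddddddd
t=1: dddddddd
dddddddd
dddddddd
dddddddd
ddddAddd
ddddvddd
dddddddd
dddddddd
t=2: dddddddd
dddddddd
dddddddd
dddddddd
ddddAddd
ddd<Addd
dddddddd
dddddddd
t=3: dddddddd
dddddddd
dddddddd
dddddddd
ddd^Addd
dddAAddd
dddddddd
dddddddd
t=4: dddddddd
dddddddd
dddddddd
dddddddd
dddA>ddd
dddAAddd
dddddddd
dddddddd
t=5: dddddddd
dddddddd
dddddddd
dddd^ddd
dddAdddd
dddAAddd
dddddddd
dddddddd
t=6: dddddddd
dddddddd
dddddddd
ddddA>dd
dddAdddd
dddAAddd
dddddddd
dddddddd
t=7: dddddddd
dddddddd
dddddddd
ddddAAdd
dddAdvdd
dddAAddd
dddddddd
dddddddd
t=8: dddddddd
dddddddd
dddddddd
ddddAAdd
dddA<Add
dddAAddd
dddddddd
dddddddd
t=9: dddddddd
dddddddd
dddddddd
dddd^Add
dddAAAdd
dddAAddd
dddddddd
dddddddd
t=10: dddddddd
dddddddd
dddddddd
ddd<dAdd
dddAAAdd
dddAAddd
dddddddd
dddddddd
t=11: dddddddd
dddddddd
ddd^dddd
dddAdAdd
dddAAAdd
dddAAddd
dddddddd
dddddddd
t=12: dddddddd
dddddddd
dddA>ddd
dddAdAdd
dddAAAdd
dddAAddd
dddddddd
dddddddd
t=13: dddddddd
dddddddd
dddAAddd
dddAvAdd
dddAAAdd
dddAAddd
dddddddd
dddddddd
t=14: dddddddd
dddddddd
dddAAddd
ddd<AAdd
dddAAAdd
dddAAddd
dddddddd
dddddddd
t=15: dddddddd
dddddddd
dddAAddd
ddddAAdd
dddvAAdd
dddAAddd
dddddddd
dddddddd
t=16: dddddddd
dddddddd
dddAAddd
ddddAAdd
dddd>Add
dddAAddd
dddddddd
dddddddd
t=17: dddddddd
dddddddd
dddAAddd
dddd^Add
dddddAdd
dddAAddd
dddddddd
dddddddd
t=18: dddddddd
dddddddd
dddAAddd
ddd<dAdd
dddddAdd
dddAAddd
dddddddd
dddddddd
t=19: dddddddd
dddddddd
ddd^Addd
dddAdAdd
dddddAdd
dddAAddd
dddddddd
dddddddd
t=20: dddddddd
dddddddd
dd<dAddd
dddAdAdd
dddddAdd
dddAAddd
dddddddd
dddddddd
t=21: dddddddd
dd^ddddd
ddAdAddd
dddAdAdd
dddddAdd
dddAAddd
dddddddd
dddddddd
t=22: dddddddd
ddA>dddd
ddAdAddd
dddAdAdd
dddddAdd
dddAAddd
dddddddd
dddddddd
t=23: dddddddd
ddAAdddd
ddAvAddd
dddAdAdd
dddddAdd
dddAAddd
dddddddd
dddddddd
t=24: dddddddd
ddAAdddd
dd<AAddd
dddAdAdd
dddddAdd
dddAAddd
dddddddd
dddddddd
t=25: dddddddd
ddAAdddd
dddAAddd
ddvAdAdd
dddddAdd
dddAAddd
dddddddd
dddddddd
t=26: dddddddd
ddAAdddd
dddAAddd
d<AAdAdd
dddddAdd
dddAAddd
dddddddd
dddddddd
t=27: dddddddd
ddAAdddd
d^dAAddd
dAAAdAdd
dddddAdd
dddAAddd
dddddddd
dddddddd
t=28: dddddddd
ddAAdddd
dA>AAddd
dAAAdAdd
dddddAdd
dddAAddd
dddddddd
dddddddd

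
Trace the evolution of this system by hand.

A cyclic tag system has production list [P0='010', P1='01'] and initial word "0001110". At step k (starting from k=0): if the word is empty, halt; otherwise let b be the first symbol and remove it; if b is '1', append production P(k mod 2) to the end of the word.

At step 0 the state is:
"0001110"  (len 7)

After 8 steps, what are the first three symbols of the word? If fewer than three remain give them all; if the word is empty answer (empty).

0) "0001110"  (len 7)
1) "001110"  (len 6)
2) "01110"  (len 5)
3) "1110"  (len 4)
4) "11001"  (len 5)
5) "1001010"  (len 7)
6) "00101001"  (len 8)
7) "0101001"  (len 7)
8) "101001"  (len 6)

101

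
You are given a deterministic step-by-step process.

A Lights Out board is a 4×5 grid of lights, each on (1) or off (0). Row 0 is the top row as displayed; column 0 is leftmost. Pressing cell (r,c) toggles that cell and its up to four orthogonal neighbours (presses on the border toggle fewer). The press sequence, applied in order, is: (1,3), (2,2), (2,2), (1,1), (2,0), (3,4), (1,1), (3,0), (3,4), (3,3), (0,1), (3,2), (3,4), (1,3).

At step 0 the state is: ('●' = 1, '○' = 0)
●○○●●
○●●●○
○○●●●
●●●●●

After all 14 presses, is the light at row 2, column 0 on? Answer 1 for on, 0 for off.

0

0) ●○○●●
○●●●○
○○●●●
●●●●●
1) ●○○○●
○●○○●
○○●○●
●●●●●
2) ●○○○●
○●●○●
○●○●●
●●○●●
3) ●○○○●
○●○○●
○○●○●
●●●●●
4) ●●○○●
●○●○●
○●●○●
●●●●●
5) ●●○○●
○○●○●
●○●○●
○●●●●
6) ●●○○●
○○●○●
●○●○○
○●●○○
7) ●○○○●
●●○○●
●●●○○
○●●○○
8) ●○○○●
●●○○●
○●●○○
●○●○○
9) ●○○○●
●●○○●
○●●○●
●○●●●
10) ●○○○●
●●○○●
○●●●●
●○○○○
11) ○●●○●
●○○○●
○●●●●
●○○○○
12) ○●●○●
●○○○●
○●○●●
●●●●○
13) ○●●○●
●○○○●
○●○●○
●●●○●
14) ○●●●●
●○●●○
○●○○○
●●●○●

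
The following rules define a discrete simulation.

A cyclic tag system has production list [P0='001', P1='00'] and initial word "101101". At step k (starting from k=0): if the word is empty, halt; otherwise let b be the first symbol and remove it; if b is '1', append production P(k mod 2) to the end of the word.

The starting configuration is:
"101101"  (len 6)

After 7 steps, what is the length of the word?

t=0: "101101"  (len 6)
t=1: "01101001"  (len 8)
t=2: "1101001"  (len 7)
t=3: "101001001"  (len 9)
t=4: "0100100100"  (len 10)
t=5: "100100100"  (len 9)
t=6: "0010010000"  (len 10)
t=7: "010010000"  (len 9)

9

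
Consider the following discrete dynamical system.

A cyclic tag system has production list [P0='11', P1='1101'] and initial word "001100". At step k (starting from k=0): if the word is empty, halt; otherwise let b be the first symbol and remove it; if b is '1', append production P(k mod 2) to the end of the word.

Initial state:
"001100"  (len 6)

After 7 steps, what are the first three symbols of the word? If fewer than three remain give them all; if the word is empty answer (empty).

111

gen 0: "001100"  (len 6)
gen 1: "01100"  (len 5)
gen 2: "1100"  (len 4)
gen 3: "10011"  (len 5)
gen 4: "00111101"  (len 8)
gen 5: "0111101"  (len 7)
gen 6: "111101"  (len 6)
gen 7: "1110111"  (len 7)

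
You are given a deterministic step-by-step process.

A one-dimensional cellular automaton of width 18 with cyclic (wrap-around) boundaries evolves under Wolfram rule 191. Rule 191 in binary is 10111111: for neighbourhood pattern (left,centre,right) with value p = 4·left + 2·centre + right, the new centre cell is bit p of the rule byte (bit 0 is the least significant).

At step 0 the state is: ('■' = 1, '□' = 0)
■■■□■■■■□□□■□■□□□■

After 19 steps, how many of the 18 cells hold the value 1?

16

gen 0: ■■■□■■■■□□□■□■□□□■
gen 1: ■■□■■■■□■■■■■■■■■■
gen 2: ■□■■■■□■■■■■■■■■■■
gen 3: □■■■■□■■■■■■■■■■■■
gen 4: ■■■■□■■■■■■■■■■■■□
gen 5: ■■■□■■■■■■■■■■■■□■
gen 6: ■■□■■■■■■■■■■■■□■■
gen 7: ■□■■■■■■■■■■■■□■■■
gen 8: □■■■■■■■■■■■■□■■■■
gen 9: ■■■■■■■■■■■■□■■■■□
gen 10: ■■■■■■■■■■■□■■■■□■
gen 11: ■■■■■■■■■■□■■■■□■■
gen 12: ■■■■■■■■■□■■■■□■■■
gen 13: ■■■■■■■■□■■■■□■■■■
gen 14: ■■■■■■■□■■■■□■■■■■
gen 15: ■■■■■■□■■■■□■■■■■■
gen 16: ■■■■■□■■■■□■■■■■■■
gen 17: ■■■■□■■■■□■■■■■■■■
gen 18: ■■■□■■■■□■■■■■■■■■
gen 19: ■■□■■■■□■■■■■■■■■■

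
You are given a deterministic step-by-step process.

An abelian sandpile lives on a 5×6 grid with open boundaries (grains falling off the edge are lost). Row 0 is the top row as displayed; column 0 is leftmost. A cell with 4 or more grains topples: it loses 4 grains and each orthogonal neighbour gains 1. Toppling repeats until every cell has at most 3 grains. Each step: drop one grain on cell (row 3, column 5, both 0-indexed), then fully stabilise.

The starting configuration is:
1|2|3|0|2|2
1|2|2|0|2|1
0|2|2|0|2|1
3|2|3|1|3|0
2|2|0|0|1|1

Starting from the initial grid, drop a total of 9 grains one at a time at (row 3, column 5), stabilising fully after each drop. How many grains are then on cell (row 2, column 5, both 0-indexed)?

3

gen 0: 1|2|3|0|2|2
1|2|2|0|2|1
0|2|2|0|2|1
3|2|3|1|3|0
2|2|0|0|1|1
gen 1: 1|2|3|0|2|2
1|2|2|0|2|1
0|2|2|0|2|1
3|2|3|1|3|1
2|2|0|0|1|1
gen 2: 1|2|3|0|2|2
1|2|2|0|2|1
0|2|2|0|2|1
3|2|3|1|3|2
2|2|0|0|1|1
gen 3: 1|2|3|0|2|2
1|2|2|0|2|1
0|2|2|0|2|1
3|2|3|1|3|3
2|2|0|0|1|1
gen 4: 1|2|3|0|2|2
1|2|2|0|2|1
0|2|2|0|3|2
3|2|3|2|0|1
2|2|0|0|2|2
gen 5: 1|2|3|0|2|2
1|2|2|0|2|1
0|2|2|0|3|2
3|2|3|2|0|2
2|2|0|0|2|2
gen 6: 1|2|3|0|2|2
1|2|2|0|2|1
0|2|2|0|3|2
3|2|3|2|0|3
2|2|0|0|2|2
gen 7: 1|2|3|0|2|2
1|2|2|0|2|1
0|2|2|0|3|3
3|2|3|2|1|0
2|2|0|0|2|3
gen 8: 1|2|3|0|2|2
1|2|2|0|2|1
0|2|2|0|3|3
3|2|3|2|1|1
2|2|0|0|2|3
gen 9: 1|2|3|0|2|2
1|2|2|0|2|1
0|2|2|0|3|3
3|2|3|2|1|2
2|2|0|0|2|3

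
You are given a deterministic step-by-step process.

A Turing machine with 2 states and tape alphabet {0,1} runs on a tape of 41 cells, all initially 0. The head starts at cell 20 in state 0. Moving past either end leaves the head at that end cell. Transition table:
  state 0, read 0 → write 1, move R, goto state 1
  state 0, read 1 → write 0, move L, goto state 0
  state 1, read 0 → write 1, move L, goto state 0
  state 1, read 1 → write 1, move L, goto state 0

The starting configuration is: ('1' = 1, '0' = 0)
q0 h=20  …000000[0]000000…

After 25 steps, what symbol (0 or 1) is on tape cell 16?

t=0: q0 h=20  …000000[0]000000…
t=1: q1 h=21  …000001[0]000000…
t=2: q0 h=20  …000000[1]100000…
t=3: q0 h=19  …000000[0]010000…
t=4: q1 h=20  …000001[0]100000…
t=5: q0 h=19  …000000[1]110000…
t=6: q0 h=18  …000000[0]011000…
t=7: q1 h=19  …000001[0]110000…
t=8: q0 h=18  …000000[1]111000…
t=9: q0 h=17  …000000[0]011100…
t=10: q1 h=18  …000001[0]111000…
t=11: q0 h=17  …000000[1]111100…
t=12: q0 h=16  …000000[0]011110…
t=13: q1 h=17  …000001[0]111100…
t=14: q0 h=16  …000000[1]111110…
t=15: q0 h=15  …000000[0]011111…
t=16: q1 h=16  …000001[0]111110…
t=17: q0 h=15  …000000[1]111111…
t=18: q0 h=14  …000000[0]011111…
t=19: q1 h=15  …000001[0]111111…
t=20: q0 h=14  …000000[1]111111…
t=21: q0 h=13  …000000[0]011111…
t=22: q1 h=14  …000001[0]111111…
t=23: q0 h=13  …000000[1]111111…
t=24: q0 h=12  …000000[0]011111…
t=25: q1 h=13  …000001[0]111111…

1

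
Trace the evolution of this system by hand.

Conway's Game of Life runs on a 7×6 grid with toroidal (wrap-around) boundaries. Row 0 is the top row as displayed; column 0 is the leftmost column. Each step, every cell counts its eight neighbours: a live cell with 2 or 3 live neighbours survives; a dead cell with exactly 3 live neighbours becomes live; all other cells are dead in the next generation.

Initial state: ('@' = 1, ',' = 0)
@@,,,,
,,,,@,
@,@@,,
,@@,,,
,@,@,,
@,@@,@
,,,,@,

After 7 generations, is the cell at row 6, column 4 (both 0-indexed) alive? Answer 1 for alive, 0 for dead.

0

0) @@,,,,
,,,,@,
@,@@,,
,@@,,,
,@,@,,
@,@@,@
,,,,@,
1) ,,,,,@
@,@@,@
,,@@,,
@,,,,,
,,,@@,
@@@@,@
,,@@@,
2) @@,,,@
@@@@,@
@,@@@@
,,@,@,
,,,@@,
@@,,,@
,,,,,,
3) ,,,,@@
,,,,,,
,,,,,,
,@@,,,
@@@@@,
@,,,@@
,,,,,,
4) ,,,,,,
,,,,,,
,,,,,,
@,,,,,
,,,,@,
@,@,@,
@,,,,,
5) ,,,,,,
,,,,,,
,,,,,,
,,,,,,
,@,@,,
,@,@,,
,@,,,@
6) ,,,,,,
,,,,,,
,,,,,,
,,,,,,
,,,,,,
,@,,@,
@,@,,,
7) ,,,,,,
,,,,,,
,,,,,,
,,,,,,
,,,,,,
,@,,,,
,@,,,,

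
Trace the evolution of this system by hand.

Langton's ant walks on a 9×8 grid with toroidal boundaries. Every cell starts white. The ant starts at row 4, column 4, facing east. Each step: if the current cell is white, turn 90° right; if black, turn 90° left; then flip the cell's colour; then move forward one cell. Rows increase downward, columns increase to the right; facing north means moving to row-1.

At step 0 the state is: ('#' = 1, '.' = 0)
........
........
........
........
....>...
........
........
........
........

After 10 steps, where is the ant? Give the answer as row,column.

[0] ........
........
........
........
....>...
........
........
........
........
[1] ........
........
........
........
....#...
....v...
........
........
........
[2] ........
........
........
........
....#...
...<#...
........
........
........
[3] ........
........
........
........
...^#...
...##...
........
........
........
[4] ........
........
........
........
...#>...
...##...
........
........
........
[5] ........
........
........
....^...
...#....
...##...
........
........
........
[6] ........
........
........
....#>..
...#....
...##...
........
........
........
[7] ........
........
........
....##..
...#.v..
...##...
........
........
........
[8] ........
........
........
....##..
...#<#..
...##...
........
........
........
[9] ........
........
........
....^#..
...###..
...##...
........
........
........
[10] ........
........
........
...<.#..
...###..
...##...
........
........
........

3,3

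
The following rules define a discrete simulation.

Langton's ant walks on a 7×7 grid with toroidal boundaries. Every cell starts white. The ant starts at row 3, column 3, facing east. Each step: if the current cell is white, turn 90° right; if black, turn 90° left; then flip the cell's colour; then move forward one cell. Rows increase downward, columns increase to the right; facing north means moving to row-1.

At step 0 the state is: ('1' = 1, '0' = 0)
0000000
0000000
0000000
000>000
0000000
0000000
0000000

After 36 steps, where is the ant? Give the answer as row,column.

k=0  0000000
0000000
0000000
000>000
0000000
0000000
0000000
k=1  0000000
0000000
0000000
0001000
000v000
0000000
0000000
k=2  0000000
0000000
0000000
0001000
00<1000
0000000
0000000
k=3  0000000
0000000
0000000
00^1000
0011000
0000000
0000000
k=4  0000000
0000000
0000000
001>000
0011000
0000000
0000000
k=5  0000000
0000000
000^000
0010000
0011000
0000000
0000000
k=6  0000000
0000000
0001>00
0010000
0011000
0000000
0000000
k=7  0000000
0000000
0001100
0010v00
0011000
0000000
0000000
k=8  0000000
0000000
0001100
001<100
0011000
0000000
0000000
k=9  0000000
0000000
000^100
0011100
0011000
0000000
0000000
k=10  0000000
0000000
00<0100
0011100
0011000
0000000
0000000
k=11  0000000
00^0000
0010100
0011100
0011000
0000000
0000000
k=12  0000000
001>000
0010100
0011100
0011000
0000000
0000000
k=13  0000000
0011000
001v100
0011100
0011000
0000000
0000000
k=14  0000000
0011000
00<1100
0011100
0011000
0000000
0000000
k=15  0000000
0011000
0001100
00v1100
0011000
0000000
0000000
k=16  0000000
0011000
0001100
000>100
0011000
0000000
0000000
k=17  0000000
0011000
000^100
0000100
0011000
0000000
0000000
k=18  0000000
0011000
00<0100
0000100
0011000
0000000
0000000
k=19  0000000
00^1000
0010100
0000100
0011000
0000000
0000000
k=20  0000000
0<01000
0010100
0000100
0011000
0000000
0000000
k=21  0^00000
0101000
0010100
0000100
0011000
0000000
0000000
k=22  01>0000
0101000
0010100
0000100
0011000
0000000
0000000
k=23  0110000
01v1000
0010100
0000100
0011000
0000000
0000000
k=24  0110000
0<11000
0010100
0000100
0011000
0000000
0000000
k=25  0110000
0011000
0v10100
0000100
0011000
0000000
0000000
k=26  0110000
0011000
<110100
0000100
0011000
0000000
0000000
k=27  0110000
^011000
1110100
0000100
0011000
0000000
0000000
k=28  0110000
1>11000
1110100
0000100
0011000
0000000
0000000
k=29  0110000
1111000
1v10100
0000100
0011000
0000000
0000000
k=30  0110000
1111000
10>0100
0000100
0011000
0000000
0000000
k=31  0110000
11^1000
1000100
0000100
0011000
0000000
0000000
k=32  0110000
1<01000
1000100
0000100
0011000
0000000
0000000
k=33  0110000
1001000
1v00100
0000100
0011000
0000000
0000000
k=34  0110000
1001000
<100100
0000100
0011000
0000000
0000000
k=35  0110000
1001000
0100100
v000100
0011000
0000000
0000000
k=36  0110000
1001000
0100100
100010<
0011000
0000000
0000000

3,6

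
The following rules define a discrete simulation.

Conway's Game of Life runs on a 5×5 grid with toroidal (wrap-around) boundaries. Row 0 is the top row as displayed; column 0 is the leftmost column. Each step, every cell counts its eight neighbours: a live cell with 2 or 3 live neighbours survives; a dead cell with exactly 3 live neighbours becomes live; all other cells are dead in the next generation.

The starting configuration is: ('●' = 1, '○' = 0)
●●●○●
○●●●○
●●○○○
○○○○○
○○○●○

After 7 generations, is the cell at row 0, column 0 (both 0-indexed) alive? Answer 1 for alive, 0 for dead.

0

[0] ●●●○●
○●●●○
●●○○○
○○○○○
○○○●○
[1] ●○○○●
○○○●○
●●○○○
○○○○○
●●●●●
[2] ○○○○○
○●○○○
○○○○○
○○○●○
○●●●○
[3] ○●○○○
○○○○○
○○○○○
○○○●○
○○●●○
[4] ○○●○○
○○○○○
○○○○○
○○●●○
○○●●○
[5] ○○●●○
○○○○○
○○○○○
○○●●○
○●○○○
[6] ○○●○○
○○○○○
○○○○○
○○●○○
○●○○○
[7] ○○○○○
○○○○○
○○○○○
○○○○○
○●●○○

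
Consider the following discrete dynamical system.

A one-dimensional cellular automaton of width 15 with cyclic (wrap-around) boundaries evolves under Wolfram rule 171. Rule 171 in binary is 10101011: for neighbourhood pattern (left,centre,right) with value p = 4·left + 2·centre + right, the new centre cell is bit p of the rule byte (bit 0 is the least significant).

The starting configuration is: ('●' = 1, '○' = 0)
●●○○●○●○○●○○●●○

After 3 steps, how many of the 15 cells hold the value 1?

7

t=0: ●●○○●○●○○●○○●●○
t=1: ●○○●○●○○●○○●●○●
t=2: ○○●○●○○●○○●●○●●
t=3: ○●○●○○●○○●●○●●○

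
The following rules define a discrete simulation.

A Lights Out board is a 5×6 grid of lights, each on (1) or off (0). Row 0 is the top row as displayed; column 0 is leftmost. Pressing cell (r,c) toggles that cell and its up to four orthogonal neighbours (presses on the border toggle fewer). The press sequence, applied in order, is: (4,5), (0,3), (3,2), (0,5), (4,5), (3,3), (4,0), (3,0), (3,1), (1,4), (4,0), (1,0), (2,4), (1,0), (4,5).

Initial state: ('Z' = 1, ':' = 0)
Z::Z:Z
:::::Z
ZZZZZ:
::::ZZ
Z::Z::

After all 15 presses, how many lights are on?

step 0: Z::Z:Z
:::::Z
ZZZZZ:
::::ZZ
Z::Z::
step 1: Z::Z:Z
:::::Z
ZZZZZ:
::::Z:
Z::ZZZ
step 2: Z:Z:ZZ
:::Z:Z
ZZZZZ:
::::Z:
Z::ZZZ
step 3: Z:Z:ZZ
:::Z:Z
ZZ:ZZ:
:ZZZZ:
Z:ZZZZ
step 4: Z:Z:::
:::Z::
ZZ:ZZ:
:ZZZZ:
Z:ZZZZ
step 5: Z:Z:::
:::Z::
ZZ:ZZ:
:ZZZZZ
Z:ZZ::
step 6: Z:Z:::
:::Z::
ZZ::Z:
:Z:::Z
Z:Z:::
step 7: Z:Z:::
:::Z::
ZZ::Z:
ZZ:::Z
:ZZ:::
step 8: Z:Z:::
:::Z::
:Z::Z:
:::::Z
ZZZ:::
step 9: Z:Z:::
:::Z::
::::Z:
ZZZ::Z
Z:Z:::
step 10: Z:Z:Z:
::::ZZ
::::::
ZZZ::Z
Z:Z:::
step 11: Z:Z:Z:
::::ZZ
::::::
:ZZ::Z
:ZZ:::
step 12: ::Z:Z:
ZZ::ZZ
Z:::::
:ZZ::Z
:ZZ:::
step 13: ::Z:Z:
ZZ:::Z
Z::ZZZ
:ZZ:ZZ
:ZZ:::
step 14: Z:Z:Z:
:::::Z
:::ZZZ
:ZZ:ZZ
:ZZ:::
step 15: Z:Z:Z:
:::::Z
:::ZZZ
:ZZ:Z:
:ZZ:ZZ

14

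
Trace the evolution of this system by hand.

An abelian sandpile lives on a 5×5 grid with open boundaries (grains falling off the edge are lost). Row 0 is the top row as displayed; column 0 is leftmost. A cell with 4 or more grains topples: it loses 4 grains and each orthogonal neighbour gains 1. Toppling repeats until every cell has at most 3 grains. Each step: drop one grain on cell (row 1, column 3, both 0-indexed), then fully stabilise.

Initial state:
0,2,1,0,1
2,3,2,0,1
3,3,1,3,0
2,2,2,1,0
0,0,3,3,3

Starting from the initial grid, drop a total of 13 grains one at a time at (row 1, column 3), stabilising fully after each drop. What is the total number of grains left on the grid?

45

[0] 0,2,1,0,1
2,3,2,0,1
3,3,1,3,0
2,2,2,1,0
0,0,3,3,3
[1] 0,2,1,0,1
2,3,2,1,1
3,3,1,3,0
2,2,2,1,0
0,0,3,3,3
[2] 0,2,1,0,1
2,3,2,2,1
3,3,1,3,0
2,2,2,1,0
0,0,3,3,3
[3] 0,2,1,0,1
2,3,2,3,1
3,3,1,3,0
2,2,2,1,0
0,0,3,3,3
[4] 0,2,1,1,1
2,3,3,1,2
3,3,2,0,1
2,2,2,2,0
0,0,3,3,3
[5] 0,2,1,1,1
2,3,3,2,2
3,3,2,0,1
2,2,2,2,0
0,0,3,3,3
[6] 0,2,1,1,1
2,3,3,3,2
3,3,2,0,1
2,2,2,2,0
0,0,3,3,3
[7] 1,3,2,2,1
0,2,2,1,3
1,2,0,2,1
3,3,3,2,0
0,0,3,3,3
[8] 1,3,2,2,1
0,2,2,2,3
1,2,0,2,1
3,3,3,2,0
0,0,3,3,3
[9] 1,3,2,2,1
0,2,2,3,3
1,2,0,2,1
3,3,3,2,0
0,0,3,3,3
[10] 1,3,2,3,2
0,2,3,1,0
1,2,0,3,2
3,3,3,2,0
0,0,3,3,3
[11] 1,3,2,3,2
0,2,3,2,0
1,2,0,3,2
3,3,3,2,0
0,0,3,3,3
[12] 1,3,2,3,2
0,2,3,3,0
1,2,0,3,2
3,3,3,2,0
0,0,3,3,3
[13] 2,1,1,1,3
1,0,2,3,1
1,3,2,0,3
3,3,3,3,0
0,0,3,3,3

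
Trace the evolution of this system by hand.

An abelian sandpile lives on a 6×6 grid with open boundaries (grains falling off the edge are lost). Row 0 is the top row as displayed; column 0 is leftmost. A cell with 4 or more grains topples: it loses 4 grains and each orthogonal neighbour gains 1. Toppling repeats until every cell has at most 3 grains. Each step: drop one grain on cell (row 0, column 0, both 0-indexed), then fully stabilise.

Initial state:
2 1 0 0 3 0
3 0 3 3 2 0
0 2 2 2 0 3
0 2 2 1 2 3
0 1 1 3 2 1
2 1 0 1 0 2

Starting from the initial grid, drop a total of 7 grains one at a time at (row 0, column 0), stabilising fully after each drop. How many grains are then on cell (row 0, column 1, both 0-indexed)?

3

[0] 2 1 0 0 3 0
3 0 3 3 2 0
0 2 2 2 0 3
0 2 2 1 2 3
0 1 1 3 2 1
2 1 0 1 0 2
[1] 3 1 0 0 3 0
3 0 3 3 2 0
0 2 2 2 0 3
0 2 2 1 2 3
0 1 1 3 2 1
2 1 0 1 0 2
[2] 1 2 0 0 3 0
0 1 3 3 2 0
1 2 2 2 0 3
0 2 2 1 2 3
0 1 1 3 2 1
2 1 0 1 0 2
[3] 2 2 0 0 3 0
0 1 3 3 2 0
1 2 2 2 0 3
0 2 2 1 2 3
0 1 1 3 2 1
2 1 0 1 0 2
[4] 3 2 0 0 3 0
0 1 3 3 2 0
1 2 2 2 0 3
0 2 2 1 2 3
0 1 1 3 2 1
2 1 0 1 0 2
[5] 0 3 0 0 3 0
1 1 3 3 2 0
1 2 2 2 0 3
0 2 2 1 2 3
0 1 1 3 2 1
2 1 0 1 0 2
[6] 1 3 0 0 3 0
1 1 3 3 2 0
1 2 2 2 0 3
0 2 2 1 2 3
0 1 1 3 2 1
2 1 0 1 0 2
[7] 2 3 0 0 3 0
1 1 3 3 2 0
1 2 2 2 0 3
0 2 2 1 2 3
0 1 1 3 2 1
2 1 0 1 0 2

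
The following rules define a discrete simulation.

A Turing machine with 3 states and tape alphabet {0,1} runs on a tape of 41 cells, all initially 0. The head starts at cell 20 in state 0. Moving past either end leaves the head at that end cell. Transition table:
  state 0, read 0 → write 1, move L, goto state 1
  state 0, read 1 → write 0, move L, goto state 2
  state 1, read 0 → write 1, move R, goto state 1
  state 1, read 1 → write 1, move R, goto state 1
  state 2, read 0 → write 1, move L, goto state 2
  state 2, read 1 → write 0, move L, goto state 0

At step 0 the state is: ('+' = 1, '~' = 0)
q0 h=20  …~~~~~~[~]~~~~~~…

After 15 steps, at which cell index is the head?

0) q0 h=20  …~~~~~~[~]~~~~~~…
1) q1 h=19  …~~~~~~[~]+~~~~~…
2) q1 h=20  …~~~~~+[+]~~~~~~…
3) q1 h=21  …~~~~++[~]~~~~~~…
4) q1 h=22  …~~~+++[~]~~~~~~…
5) q1 h=23  …~~++++[~]~~~~~~…
6) q1 h=24  …~+++++[~]~~~~~~…
7) q1 h=25  …++++++[~]~~~~~~…
8) q1 h=26  …++++++[~]~~~~~~…
9) q1 h=27  …++++++[~]~~~~~~…
10) q1 h=28  …++++++[~]~~~~~~…
11) q1 h=29  …++++++[~]~~~~~~…
12) q1 h=30  …++++++[~]~~~~~~…
13) q1 h=31  …++++++[~]~~~~~~…
14) q1 h=32  …++++++[~]~~~~~~…
15) q1 h=33  …++++++[~]~~~~~~…

33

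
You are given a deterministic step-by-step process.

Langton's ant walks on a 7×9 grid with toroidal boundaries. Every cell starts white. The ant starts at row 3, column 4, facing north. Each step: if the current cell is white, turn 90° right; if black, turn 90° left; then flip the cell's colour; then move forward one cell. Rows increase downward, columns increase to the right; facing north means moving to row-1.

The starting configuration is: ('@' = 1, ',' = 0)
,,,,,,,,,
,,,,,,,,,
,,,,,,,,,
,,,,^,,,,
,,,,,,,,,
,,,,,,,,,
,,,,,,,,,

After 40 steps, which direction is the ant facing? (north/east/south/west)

north

step 0: ,,,,,,,,,
,,,,,,,,,
,,,,,,,,,
,,,,^,,,,
,,,,,,,,,
,,,,,,,,,
,,,,,,,,,
step 1: ,,,,,,,,,
,,,,,,,,,
,,,,,,,,,
,,,,@>,,,
,,,,,,,,,
,,,,,,,,,
,,,,,,,,,
step 2: ,,,,,,,,,
,,,,,,,,,
,,,,,,,,,
,,,,@@,,,
,,,,,v,,,
,,,,,,,,,
,,,,,,,,,
step 3: ,,,,,,,,,
,,,,,,,,,
,,,,,,,,,
,,,,@@,,,
,,,,<@,,,
,,,,,,,,,
,,,,,,,,,
step 4: ,,,,,,,,,
,,,,,,,,,
,,,,,,,,,
,,,,^@,,,
,,,,@@,,,
,,,,,,,,,
,,,,,,,,,
step 5: ,,,,,,,,,
,,,,,,,,,
,,,,,,,,,
,,,<,@,,,
,,,,@@,,,
,,,,,,,,,
,,,,,,,,,
step 6: ,,,,,,,,,
,,,,,,,,,
,,,^,,,,,
,,,@,@,,,
,,,,@@,,,
,,,,,,,,,
,,,,,,,,,
step 7: ,,,,,,,,,
,,,,,,,,,
,,,@>,,,,
,,,@,@,,,
,,,,@@,,,
,,,,,,,,,
,,,,,,,,,
step 8: ,,,,,,,,,
,,,,,,,,,
,,,@@,,,,
,,,@v@,,,
,,,,@@,,,
,,,,,,,,,
,,,,,,,,,
step 9: ,,,,,,,,,
,,,,,,,,,
,,,@@,,,,
,,,<@@,,,
,,,,@@,,,
,,,,,,,,,
,,,,,,,,,
step 10: ,,,,,,,,,
,,,,,,,,,
,,,@@,,,,
,,,,@@,,,
,,,v@@,,,
,,,,,,,,,
,,,,,,,,,
step 11: ,,,,,,,,,
,,,,,,,,,
,,,@@,,,,
,,,,@@,,,
,,<@@@,,,
,,,,,,,,,
,,,,,,,,,
step 12: ,,,,,,,,,
,,,,,,,,,
,,,@@,,,,
,,^,@@,,,
,,@@@@,,,
,,,,,,,,,
,,,,,,,,,
step 13: ,,,,,,,,,
,,,,,,,,,
,,,@@,,,,
,,@>@@,,,
,,@@@@,,,
,,,,,,,,,
,,,,,,,,,
step 14: ,,,,,,,,,
,,,,,,,,,
,,,@@,,,,
,,@@@@,,,
,,@v@@,,,
,,,,,,,,,
,,,,,,,,,
step 15: ,,,,,,,,,
,,,,,,,,,
,,,@@,,,,
,,@@@@,,,
,,@,>@,,,
,,,,,,,,,
,,,,,,,,,
step 16: ,,,,,,,,,
,,,,,,,,,
,,,@@,,,,
,,@@^@,,,
,,@,,@,,,
,,,,,,,,,
,,,,,,,,,
step 17: ,,,,,,,,,
,,,,,,,,,
,,,@@,,,,
,,@<,@,,,
,,@,,@,,,
,,,,,,,,,
,,,,,,,,,
step 18: ,,,,,,,,,
,,,,,,,,,
,,,@@,,,,
,,@,,@,,,
,,@v,@,,,
,,,,,,,,,
,,,,,,,,,
step 19: ,,,,,,,,,
,,,,,,,,,
,,,@@,,,,
,,@,,@,,,
,,<@,@,,,
,,,,,,,,,
,,,,,,,,,
step 20: ,,,,,,,,,
,,,,,,,,,
,,,@@,,,,
,,@,,@,,,
,,,@,@,,,
,,v,,,,,,
,,,,,,,,,
step 21: ,,,,,,,,,
,,,,,,,,,
,,,@@,,,,
,,@,,@,,,
,,,@,@,,,
,<@,,,,,,
,,,,,,,,,
step 22: ,,,,,,,,,
,,,,,,,,,
,,,@@,,,,
,,@,,@,,,
,^,@,@,,,
,@@,,,,,,
,,,,,,,,,
step 23: ,,,,,,,,,
,,,,,,,,,
,,,@@,,,,
,,@,,@,,,
,@>@,@,,,
,@@,,,,,,
,,,,,,,,,
step 24: ,,,,,,,,,
,,,,,,,,,
,,,@@,,,,
,,@,,@,,,
,@@@,@,,,
,@v,,,,,,
,,,,,,,,,
step 25: ,,,,,,,,,
,,,,,,,,,
,,,@@,,,,
,,@,,@,,,
,@@@,@,,,
,@,>,,,,,
,,,,,,,,,
step 26: ,,,,,,,,,
,,,,,,,,,
,,,@@,,,,
,,@,,@,,,
,@@@,@,,,
,@,@,,,,,
,,,v,,,,,
step 27: ,,,,,,,,,
,,,,,,,,,
,,,@@,,,,
,,@,,@,,,
,@@@,@,,,
,@,@,,,,,
,,<@,,,,,
step 28: ,,,,,,,,,
,,,,,,,,,
,,,@@,,,,
,,@,,@,,,
,@@@,@,,,
,@^@,,,,,
,,@@,,,,,
step 29: ,,,,,,,,,
,,,,,,,,,
,,,@@,,,,
,,@,,@,,,
,@@@,@,,,
,@@>,,,,,
,,@@,,,,,
step 30: ,,,,,,,,,
,,,,,,,,,
,,,@@,,,,
,,@,,@,,,
,@@^,@,,,
,@@,,,,,,
,,@@,,,,,
step 31: ,,,,,,,,,
,,,,,,,,,
,,,@@,,,,
,,@,,@,,,
,@<,,@,,,
,@@,,,,,,
,,@@,,,,,
step 32: ,,,,,,,,,
,,,,,,,,,
,,,@@,,,,
,,@,,@,,,
,@,,,@,,,
,@v,,,,,,
,,@@,,,,,
step 33: ,,,,,,,,,
,,,,,,,,,
,,,@@,,,,
,,@,,@,,,
,@,,,@,,,
,@,>,,,,,
,,@@,,,,,
step 34: ,,,,,,,,,
,,,,,,,,,
,,,@@,,,,
,,@,,@,,,
,@,,,@,,,
,@,@,,,,,
,,@v,,,,,
step 35: ,,,,,,,,,
,,,,,,,,,
,,,@@,,,,
,,@,,@,,,
,@,,,@,,,
,@,@,,,,,
,,@,>,,,,
step 36: ,,,,v,,,,
,,,,,,,,,
,,,@@,,,,
,,@,,@,,,
,@,,,@,,,
,@,@,,,,,
,,@,@,,,,
step 37: ,,,<@,,,,
,,,,,,,,,
,,,@@,,,,
,,@,,@,,,
,@,,,@,,,
,@,@,,,,,
,,@,@,,,,
step 38: ,,,@@,,,,
,,,,,,,,,
,,,@@,,,,
,,@,,@,,,
,@,,,@,,,
,@,@,,,,,
,,@^@,,,,
step 39: ,,,@@,,,,
,,,,,,,,,
,,,@@,,,,
,,@,,@,,,
,@,,,@,,,
,@,@,,,,,
,,@@>,,,,
step 40: ,,,@@,,,,
,,,,,,,,,
,,,@@,,,,
,,@,,@,,,
,@,,,@,,,
,@,@^,,,,
,,@@,,,,,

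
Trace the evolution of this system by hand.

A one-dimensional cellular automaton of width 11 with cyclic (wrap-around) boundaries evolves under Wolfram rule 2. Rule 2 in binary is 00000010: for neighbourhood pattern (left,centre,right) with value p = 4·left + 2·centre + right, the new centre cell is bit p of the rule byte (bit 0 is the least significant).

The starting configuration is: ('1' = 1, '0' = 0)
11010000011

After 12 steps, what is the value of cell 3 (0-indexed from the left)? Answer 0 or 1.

0

k=0  11010000011
k=1  00000000100
k=2  00000001000
k=3  00000010000
k=4  00000100000
k=5  00001000000
k=6  00010000000
k=7  00100000000
k=8  01000000000
k=9  10000000000
k=10  00000000001
k=11  00000000010
k=12  00000000100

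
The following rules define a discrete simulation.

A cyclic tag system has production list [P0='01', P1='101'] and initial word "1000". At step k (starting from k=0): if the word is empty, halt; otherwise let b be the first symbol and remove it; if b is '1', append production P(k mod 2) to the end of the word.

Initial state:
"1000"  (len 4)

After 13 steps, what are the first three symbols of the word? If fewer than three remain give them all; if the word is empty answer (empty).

010

gen 0: "1000"  (len 4)
gen 1: "00001"  (len 5)
gen 2: "0001"  (len 4)
gen 3: "001"  (len 3)
gen 4: "01"  (len 2)
gen 5: "1"  (len 1)
gen 6: "101"  (len 3)
gen 7: "0101"  (len 4)
gen 8: "101"  (len 3)
gen 9: "0101"  (len 4)
gen 10: "101"  (len 3)
gen 11: "0101"  (len 4)
gen 12: "101"  (len 3)
gen 13: "0101"  (len 4)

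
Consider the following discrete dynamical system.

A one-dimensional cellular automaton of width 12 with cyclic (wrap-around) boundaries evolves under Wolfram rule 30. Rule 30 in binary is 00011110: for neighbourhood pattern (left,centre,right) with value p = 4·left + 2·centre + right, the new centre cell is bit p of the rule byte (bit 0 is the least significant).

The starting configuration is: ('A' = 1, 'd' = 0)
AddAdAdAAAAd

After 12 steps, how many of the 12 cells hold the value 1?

0) AddAdAdAAAAd
1) AAAAdAdAdddd
2) AddddAdAAddA
3) dAddAAdAdAAA
4) dAAAAddAdAdd
5) AAdddAAAdAAd
6) AdAdAAdddAdd
7) AdAdAdAdAAAA
8) ddAdAdAdAddd
9) dAAdAdAdAAdd
10) AAddAdAdAdAd
11) AdAAAdAdAdAd
12) AdAdddAdAdAd

5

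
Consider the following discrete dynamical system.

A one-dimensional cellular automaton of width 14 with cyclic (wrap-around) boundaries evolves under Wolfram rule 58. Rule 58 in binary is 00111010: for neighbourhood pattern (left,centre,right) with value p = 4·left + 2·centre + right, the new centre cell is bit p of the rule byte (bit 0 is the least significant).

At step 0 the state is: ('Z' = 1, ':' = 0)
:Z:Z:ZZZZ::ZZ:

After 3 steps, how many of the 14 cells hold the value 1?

step 0: :Z:Z:ZZZZ::ZZ:
step 1: Z:Z:ZZ:::ZZZ:Z
step 2: :Z:ZZ:Z:ZZ::ZZ
step 3: Z:ZZ:Z:ZZ:ZZZ:

9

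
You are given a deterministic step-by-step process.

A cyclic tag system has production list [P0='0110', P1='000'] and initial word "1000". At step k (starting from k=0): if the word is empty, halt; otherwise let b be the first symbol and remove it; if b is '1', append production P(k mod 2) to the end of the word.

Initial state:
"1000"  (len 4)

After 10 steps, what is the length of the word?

5

step 0: "1000"  (len 4)
step 1: "0000110"  (len 7)
step 2: "000110"  (len 6)
step 3: "00110"  (len 5)
step 4: "0110"  (len 4)
step 5: "110"  (len 3)
step 6: "10000"  (len 5)
step 7: "00000110"  (len 8)
step 8: "0000110"  (len 7)
step 9: "000110"  (len 6)
step 10: "00110"  (len 5)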